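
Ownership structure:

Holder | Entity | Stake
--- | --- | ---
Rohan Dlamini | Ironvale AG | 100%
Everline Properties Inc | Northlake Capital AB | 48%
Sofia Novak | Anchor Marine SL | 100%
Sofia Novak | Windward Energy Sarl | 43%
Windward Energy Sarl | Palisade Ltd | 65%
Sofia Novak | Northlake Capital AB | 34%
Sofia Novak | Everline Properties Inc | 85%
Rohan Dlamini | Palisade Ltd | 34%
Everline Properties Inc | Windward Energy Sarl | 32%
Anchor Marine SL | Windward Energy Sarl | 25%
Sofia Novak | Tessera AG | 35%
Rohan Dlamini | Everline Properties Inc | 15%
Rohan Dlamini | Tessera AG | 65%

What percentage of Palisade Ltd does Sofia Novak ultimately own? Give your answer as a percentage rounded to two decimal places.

61.88%

Sofia reaches Palisade along 3 paths.
Via Windward: 43% × 65% = 27.95%.
Via Everline → Windward: 85% × 32% × 65% = 17.68%.
Via Anchor → Windward: 100% × 25% × 65% = 16.25%.
Total: 27.95% + 17.68% + 16.25% = 61.88%.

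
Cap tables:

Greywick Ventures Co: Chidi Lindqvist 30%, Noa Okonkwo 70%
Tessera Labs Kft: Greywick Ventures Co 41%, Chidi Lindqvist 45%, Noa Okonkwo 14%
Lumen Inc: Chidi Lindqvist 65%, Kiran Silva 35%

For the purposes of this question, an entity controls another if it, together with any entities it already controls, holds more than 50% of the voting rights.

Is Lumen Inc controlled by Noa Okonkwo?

Noa holds 70% of Greywick, so Noa controls Greywick.
Greywick and Noa together hold 41% + 14% = 55% of Tessera, so Noa controls Tessera.
Neither Noa nor any entity Noa controls holds any voting interest in Lumen.
So Noa does not control Lumen.

No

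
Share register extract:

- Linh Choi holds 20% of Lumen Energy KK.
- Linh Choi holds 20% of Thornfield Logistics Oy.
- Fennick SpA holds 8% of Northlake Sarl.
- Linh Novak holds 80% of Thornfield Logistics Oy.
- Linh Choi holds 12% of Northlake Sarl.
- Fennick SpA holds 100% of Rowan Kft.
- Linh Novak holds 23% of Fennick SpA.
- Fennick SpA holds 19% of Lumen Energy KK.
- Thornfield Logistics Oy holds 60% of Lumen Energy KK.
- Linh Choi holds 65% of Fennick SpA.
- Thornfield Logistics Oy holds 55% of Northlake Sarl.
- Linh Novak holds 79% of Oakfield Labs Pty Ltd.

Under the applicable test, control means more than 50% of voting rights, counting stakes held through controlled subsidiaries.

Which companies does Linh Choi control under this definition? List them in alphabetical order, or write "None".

Linh Choi holds 65% of Fennick, so Linh Choi controls Fennick.
Fennick holds 100% of Rowan, so Linh Choi controls Rowan.
No other company's threshold is met.

Fennick SpA, Rowan Kft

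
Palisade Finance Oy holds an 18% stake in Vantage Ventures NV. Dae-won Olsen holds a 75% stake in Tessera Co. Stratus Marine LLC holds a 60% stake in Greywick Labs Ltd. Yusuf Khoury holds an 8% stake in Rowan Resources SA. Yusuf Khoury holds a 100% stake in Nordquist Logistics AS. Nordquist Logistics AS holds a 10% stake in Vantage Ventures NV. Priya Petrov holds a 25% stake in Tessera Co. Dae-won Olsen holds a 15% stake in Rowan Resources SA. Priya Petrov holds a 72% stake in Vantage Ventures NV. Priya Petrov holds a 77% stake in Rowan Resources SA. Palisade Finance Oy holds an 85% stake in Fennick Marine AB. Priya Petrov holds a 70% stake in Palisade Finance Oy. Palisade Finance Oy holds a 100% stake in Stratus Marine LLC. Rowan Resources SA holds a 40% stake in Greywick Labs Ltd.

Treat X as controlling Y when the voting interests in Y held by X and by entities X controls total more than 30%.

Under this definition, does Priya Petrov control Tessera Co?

No

Priya holds 70% of Palisade, so Priya controls Palisade.
Palisade holds 100% of Stratus, so Priya controls Stratus.
Priya holds 77% of Rowan, so Priya controls Rowan.
Palisade and Priya together hold 18% + 72% = 90% of Vantage, so Priya controls Vantage.
Rowan and Stratus together hold 40% + 60% = 100% of Greywick, so Priya controls Greywick.
Palisade holds 85% of Fennick, so Priya controls Fennick.
In Tessera, Priya's side holds only 25%, not > 30%.
So Priya does not control Tessera.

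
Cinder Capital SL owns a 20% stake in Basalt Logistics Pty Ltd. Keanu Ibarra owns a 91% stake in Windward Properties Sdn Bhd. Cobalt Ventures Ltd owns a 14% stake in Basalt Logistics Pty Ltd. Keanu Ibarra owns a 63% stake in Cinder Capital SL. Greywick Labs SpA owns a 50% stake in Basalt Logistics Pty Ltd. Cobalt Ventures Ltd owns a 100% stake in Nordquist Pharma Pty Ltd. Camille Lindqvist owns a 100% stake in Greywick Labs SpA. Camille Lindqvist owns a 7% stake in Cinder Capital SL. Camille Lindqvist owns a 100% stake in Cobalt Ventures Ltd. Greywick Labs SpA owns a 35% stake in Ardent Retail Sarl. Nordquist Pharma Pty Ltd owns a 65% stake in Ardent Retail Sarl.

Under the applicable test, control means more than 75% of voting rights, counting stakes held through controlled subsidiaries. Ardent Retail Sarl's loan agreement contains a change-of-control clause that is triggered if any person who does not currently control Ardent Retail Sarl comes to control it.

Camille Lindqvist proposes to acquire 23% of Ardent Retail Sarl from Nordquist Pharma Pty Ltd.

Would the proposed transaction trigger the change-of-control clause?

The purchase adds only to Camille's holdings (Nordquist's stake shrinks), so Camille is the only person who could newly come to control Ardent.
Camille holds 100% of Greywick, so Camille controls Greywick.
Camille holds 100% of Cobalt, so Camille controls Cobalt.
Cobalt holds 100% of Nordquist, so Camille controls Nordquist.
Greywick and Nordquist together hold 35% + 65% = 100% of Ardent, so Camille controls Ardent.
So Camille already controls Ardent before the transaction.
After the purchase, Camille holds 23% of Ardent directly, and Nordquist's stake falls to 42%.
Camille controlled Ardent already, so this is not a new person acquiring control; every other person's position is unchanged or reduced.
No new person acquires control, so the clause is not triggered.

No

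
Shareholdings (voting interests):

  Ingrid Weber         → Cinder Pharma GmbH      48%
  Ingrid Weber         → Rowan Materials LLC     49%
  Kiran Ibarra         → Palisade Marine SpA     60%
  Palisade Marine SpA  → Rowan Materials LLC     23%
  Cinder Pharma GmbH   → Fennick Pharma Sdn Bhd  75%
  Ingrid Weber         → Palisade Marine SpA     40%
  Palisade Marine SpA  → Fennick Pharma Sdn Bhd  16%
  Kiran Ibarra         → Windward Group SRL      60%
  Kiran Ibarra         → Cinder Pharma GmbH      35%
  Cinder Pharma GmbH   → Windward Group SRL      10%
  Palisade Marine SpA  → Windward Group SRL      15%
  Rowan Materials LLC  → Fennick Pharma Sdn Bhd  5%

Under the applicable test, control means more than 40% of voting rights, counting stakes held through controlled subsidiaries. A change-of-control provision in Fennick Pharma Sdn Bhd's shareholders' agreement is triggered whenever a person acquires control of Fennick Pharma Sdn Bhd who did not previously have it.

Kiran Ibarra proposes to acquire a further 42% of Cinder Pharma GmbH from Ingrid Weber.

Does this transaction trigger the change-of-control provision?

The purchase adds only to Kiran's holdings (Ingrid's stake shrinks), so Kiran is the only person who could newly come to control Fennick.
Kiran holds 60% of Palisade, so Kiran controls Palisade.
Palisade and Kiran together hold 15% + 60% = 75% of Windward, so Kiran controls Windward.
In Fennick, Kiran's side holds only 16%, not > 40%.
So before the transaction, Kiran does not control Fennick.
After the purchase, Kiran's direct stake in Cinder rises to 35% + 42% = 77%, and Ingrid's stake falls to 6%.
Kiran holds 77% of Cinder, so Kiran controls Cinder.
Cinder and Palisade together hold 75% + 16% = 91% of Fennick, so Kiran controls Fennick.
Kiran did not control Fennick before and does after, so the clause is triggered.

Yes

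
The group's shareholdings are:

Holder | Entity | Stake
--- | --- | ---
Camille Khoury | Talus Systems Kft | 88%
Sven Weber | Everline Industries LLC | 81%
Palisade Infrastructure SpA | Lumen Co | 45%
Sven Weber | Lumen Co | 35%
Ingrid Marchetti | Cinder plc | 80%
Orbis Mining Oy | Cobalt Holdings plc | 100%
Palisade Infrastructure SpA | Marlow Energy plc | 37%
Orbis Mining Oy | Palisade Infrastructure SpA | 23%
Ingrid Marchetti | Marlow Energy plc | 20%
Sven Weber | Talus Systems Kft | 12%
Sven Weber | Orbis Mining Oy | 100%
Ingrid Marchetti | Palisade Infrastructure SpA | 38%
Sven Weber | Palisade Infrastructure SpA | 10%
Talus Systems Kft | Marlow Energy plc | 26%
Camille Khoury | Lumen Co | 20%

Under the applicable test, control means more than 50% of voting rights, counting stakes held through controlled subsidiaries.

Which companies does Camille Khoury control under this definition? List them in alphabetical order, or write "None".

Talus Systems Kft

Camille holds 88% of Talus, so Camille controls Talus.
No other company's threshold is met.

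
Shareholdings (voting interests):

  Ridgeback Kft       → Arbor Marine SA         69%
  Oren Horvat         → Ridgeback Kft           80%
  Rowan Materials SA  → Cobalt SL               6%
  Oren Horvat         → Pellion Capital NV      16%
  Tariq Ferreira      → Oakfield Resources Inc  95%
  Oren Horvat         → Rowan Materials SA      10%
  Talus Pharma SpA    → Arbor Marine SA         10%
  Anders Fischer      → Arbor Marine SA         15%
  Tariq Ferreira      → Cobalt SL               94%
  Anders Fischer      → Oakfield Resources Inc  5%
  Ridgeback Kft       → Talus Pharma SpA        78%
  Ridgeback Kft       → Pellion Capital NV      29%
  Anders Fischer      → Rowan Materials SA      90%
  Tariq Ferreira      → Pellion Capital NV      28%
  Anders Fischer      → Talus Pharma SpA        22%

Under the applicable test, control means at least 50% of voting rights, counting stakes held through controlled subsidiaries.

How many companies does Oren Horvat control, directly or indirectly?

Oren holds 80% of Ridgeback, so Oren controls Ridgeback.
Ridgeback holds 78% of Talus, so Oren controls Talus.
Ridgeback and Talus together hold 69% + 10% = 79% of Arbor, so Oren controls Arbor.
No other company's threshold is met.
Oren controls 3 companies.

3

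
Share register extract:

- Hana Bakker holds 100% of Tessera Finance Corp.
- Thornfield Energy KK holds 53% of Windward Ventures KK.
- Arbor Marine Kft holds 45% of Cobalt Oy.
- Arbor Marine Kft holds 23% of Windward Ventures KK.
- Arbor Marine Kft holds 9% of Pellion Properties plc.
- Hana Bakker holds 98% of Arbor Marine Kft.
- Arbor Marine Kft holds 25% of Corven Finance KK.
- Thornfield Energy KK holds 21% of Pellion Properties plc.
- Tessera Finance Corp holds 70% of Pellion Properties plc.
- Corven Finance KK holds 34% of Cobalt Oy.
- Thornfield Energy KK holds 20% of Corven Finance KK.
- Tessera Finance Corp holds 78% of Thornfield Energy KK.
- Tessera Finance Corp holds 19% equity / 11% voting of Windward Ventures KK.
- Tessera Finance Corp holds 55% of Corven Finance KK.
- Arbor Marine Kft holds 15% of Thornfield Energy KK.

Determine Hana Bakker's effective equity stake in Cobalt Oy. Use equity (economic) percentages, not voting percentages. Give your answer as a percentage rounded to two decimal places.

Hana reaches Cobalt along 5 paths.
Via Arbor: 98% × 45% = 44.1%.
Via Tessera → Corven: 100% × 55% × 34% = 18.7%.
Via Arbor → Thornfield → Corven: 98% × 15% × 20% × 34% = 0.9996%.
Via Tessera → Thornfield → Corven: 100% × 78% × 20% × 34% = 5.304%.
Via Arbor → Corven: 98% × 25% × 34% = 8.33%.
Total: 44.1% + 18.7% + 0.9996% + 5.304% + 8.33% = 77.4336%.
Rounded: 77.43%.

77.43%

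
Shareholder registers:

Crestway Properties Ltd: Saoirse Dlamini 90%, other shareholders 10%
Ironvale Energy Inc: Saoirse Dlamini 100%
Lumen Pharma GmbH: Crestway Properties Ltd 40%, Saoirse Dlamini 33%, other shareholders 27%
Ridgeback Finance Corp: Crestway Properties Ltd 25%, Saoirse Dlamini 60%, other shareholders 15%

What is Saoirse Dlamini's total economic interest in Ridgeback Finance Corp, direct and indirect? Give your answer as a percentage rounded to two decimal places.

Saoirse reaches Ridgeback along 2 paths.
Via Crestway: 90% × 25% = 22.5%.
Direct stake: 60% = 60%.
Total: 22.5% + 60% = 82.5%.
Rounded: 82.50%.

82.50%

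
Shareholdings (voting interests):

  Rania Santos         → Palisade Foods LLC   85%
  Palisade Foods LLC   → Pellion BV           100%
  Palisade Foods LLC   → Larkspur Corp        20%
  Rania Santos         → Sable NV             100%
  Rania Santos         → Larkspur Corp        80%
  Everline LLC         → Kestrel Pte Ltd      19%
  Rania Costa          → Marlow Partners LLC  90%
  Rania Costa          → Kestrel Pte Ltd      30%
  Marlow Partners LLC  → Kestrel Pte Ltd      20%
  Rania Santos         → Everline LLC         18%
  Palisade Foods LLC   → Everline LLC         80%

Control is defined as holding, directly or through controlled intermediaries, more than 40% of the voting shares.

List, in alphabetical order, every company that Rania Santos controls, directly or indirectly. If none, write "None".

Everline LLC, Larkspur Corp, Palisade Foods LLC, Pellion BV, Sable NV

Rania Santos holds 100% of Sable, so Rania Santos controls Sable.
Rania Santos holds 85% of Palisade, so Rania Santos controls Palisade.
Rania Santos and Palisade together hold 18% + 80% = 98% of Everline, so Rania Santos controls Everline.
Palisade holds 100% of Pellion, so Rania Santos controls Pellion.
Palisade and Rania Santos together hold 20% + 80% = 100% of Larkspur, so Rania Santos controls Larkspur.
No other company's threshold is met.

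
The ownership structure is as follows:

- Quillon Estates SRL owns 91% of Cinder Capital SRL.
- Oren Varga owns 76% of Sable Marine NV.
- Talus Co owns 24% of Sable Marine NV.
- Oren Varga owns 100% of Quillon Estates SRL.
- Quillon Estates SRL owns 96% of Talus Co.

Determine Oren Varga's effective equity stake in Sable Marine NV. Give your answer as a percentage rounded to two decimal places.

Oren reaches Sable along 2 paths.
Direct stake: 76% = 76%.
Via Quillon → Talus: 100% × 96% × 24% = 23.04%.
Total: 76% + 23.04% = 99.04%.

99.04%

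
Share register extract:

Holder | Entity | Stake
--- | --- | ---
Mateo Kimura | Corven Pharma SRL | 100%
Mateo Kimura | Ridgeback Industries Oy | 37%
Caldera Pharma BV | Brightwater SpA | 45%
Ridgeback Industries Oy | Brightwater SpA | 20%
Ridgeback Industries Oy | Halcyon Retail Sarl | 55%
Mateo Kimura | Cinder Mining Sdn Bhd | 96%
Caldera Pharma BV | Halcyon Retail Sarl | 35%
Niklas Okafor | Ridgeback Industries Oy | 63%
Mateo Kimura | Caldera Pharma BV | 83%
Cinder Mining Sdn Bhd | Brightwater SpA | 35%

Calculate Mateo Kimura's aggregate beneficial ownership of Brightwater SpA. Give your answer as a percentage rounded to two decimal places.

Mateo reaches Brightwater along 3 paths.
Via Cinder: 96% × 35% = 33.6%.
Via Caldera: 83% × 45% = 37.35%.
Via Ridgeback: 37% × 20% = 7.4%.
Total: 33.6% + 37.35% + 7.4% = 78.35%.

78.35%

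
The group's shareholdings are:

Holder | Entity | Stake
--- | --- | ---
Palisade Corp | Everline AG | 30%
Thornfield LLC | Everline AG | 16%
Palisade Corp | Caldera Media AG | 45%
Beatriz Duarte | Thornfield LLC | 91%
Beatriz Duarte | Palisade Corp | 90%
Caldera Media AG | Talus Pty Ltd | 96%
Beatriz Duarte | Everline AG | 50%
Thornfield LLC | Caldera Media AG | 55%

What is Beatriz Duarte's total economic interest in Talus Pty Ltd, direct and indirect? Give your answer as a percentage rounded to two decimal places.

86.93%

Beatriz reaches Talus along 2 paths.
Via Palisade → Caldera: 90% × 45% × 96% = 38.88%.
Via Thornfield → Caldera: 91% × 55% × 96% = 48.048%.
Total: 38.88% + 48.048% = 86.928%.
Rounded: 86.93%.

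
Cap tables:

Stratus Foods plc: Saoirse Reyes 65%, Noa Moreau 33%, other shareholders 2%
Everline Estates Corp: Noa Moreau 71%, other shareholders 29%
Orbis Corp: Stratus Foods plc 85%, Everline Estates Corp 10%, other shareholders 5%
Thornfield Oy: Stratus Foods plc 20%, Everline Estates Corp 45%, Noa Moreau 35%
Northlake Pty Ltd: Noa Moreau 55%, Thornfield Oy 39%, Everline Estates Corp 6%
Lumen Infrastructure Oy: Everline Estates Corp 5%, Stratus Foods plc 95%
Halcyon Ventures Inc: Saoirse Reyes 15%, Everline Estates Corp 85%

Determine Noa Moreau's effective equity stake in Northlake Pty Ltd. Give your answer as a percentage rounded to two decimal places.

Noa reaches Northlake along 5 paths.
Direct stake: 55% = 55%.
Via Stratus → Thornfield: 33% × 20% × 39% = 2.574%.
Via Everline → Thornfield: 71% × 45% × 39% = 12.4605%.
Via Thornfield: 35% × 39% = 13.65%.
Via Everline: 71% × 6% = 4.26%.
Total: 55% + 2.574% + 12.4605% + 13.65% + 4.26% = 87.9445%.
Rounded: 87.94%.

87.94%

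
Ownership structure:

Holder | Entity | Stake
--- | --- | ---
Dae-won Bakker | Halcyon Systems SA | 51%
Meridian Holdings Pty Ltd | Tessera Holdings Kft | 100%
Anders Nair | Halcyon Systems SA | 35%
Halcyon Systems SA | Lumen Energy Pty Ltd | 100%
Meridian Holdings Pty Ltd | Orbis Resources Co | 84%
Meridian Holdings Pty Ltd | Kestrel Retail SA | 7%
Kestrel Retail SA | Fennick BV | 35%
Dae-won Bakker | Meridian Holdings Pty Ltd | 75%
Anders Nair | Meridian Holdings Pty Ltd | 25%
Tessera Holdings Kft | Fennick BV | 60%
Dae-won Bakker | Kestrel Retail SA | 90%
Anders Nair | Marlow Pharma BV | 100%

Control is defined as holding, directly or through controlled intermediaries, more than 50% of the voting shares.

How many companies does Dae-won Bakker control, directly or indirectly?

Dae-won holds 51% of Halcyon, so Dae-won controls Halcyon.
Dae-won holds 75% of Meridian, so Dae-won controls Meridian.
Dae-won and Meridian together hold 90% + 7% = 97% of Kestrel, so Dae-won controls Kestrel.
Meridian holds 100% of Tessera, so Dae-won controls Tessera.
Meridian holds 84% of Orbis, so Dae-won controls Orbis.
Kestrel and Tessera together hold 35% + 60% = 95% of Fennick, so Dae-won controls Fennick.
Halcyon holds 100% of Lumen, so Dae-won controls Lumen.
No other company's threshold is met.
Dae-won controls 7 companies.

7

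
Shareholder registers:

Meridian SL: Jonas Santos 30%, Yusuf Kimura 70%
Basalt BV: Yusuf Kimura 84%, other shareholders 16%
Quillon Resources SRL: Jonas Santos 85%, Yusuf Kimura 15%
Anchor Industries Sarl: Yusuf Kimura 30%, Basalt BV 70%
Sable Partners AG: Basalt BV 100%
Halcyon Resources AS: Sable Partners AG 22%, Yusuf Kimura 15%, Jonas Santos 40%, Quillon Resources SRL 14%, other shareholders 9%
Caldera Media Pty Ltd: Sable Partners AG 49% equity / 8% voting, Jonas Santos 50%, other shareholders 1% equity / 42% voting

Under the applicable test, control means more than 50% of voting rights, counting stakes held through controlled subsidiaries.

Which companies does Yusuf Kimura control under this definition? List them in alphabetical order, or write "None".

Yusuf holds 70% of Meridian, so Yusuf controls Meridian.
Yusuf holds 84% of Basalt, so Yusuf controls Basalt.
Yusuf and Basalt together hold 30% + 70% = 100% of Anchor, so Yusuf controls Anchor.
Basalt holds 100% of Sable, so Yusuf controls Sable.
No other company's threshold is met.

Anchor Industries Sarl, Basalt BV, Meridian SL, Sable Partners AG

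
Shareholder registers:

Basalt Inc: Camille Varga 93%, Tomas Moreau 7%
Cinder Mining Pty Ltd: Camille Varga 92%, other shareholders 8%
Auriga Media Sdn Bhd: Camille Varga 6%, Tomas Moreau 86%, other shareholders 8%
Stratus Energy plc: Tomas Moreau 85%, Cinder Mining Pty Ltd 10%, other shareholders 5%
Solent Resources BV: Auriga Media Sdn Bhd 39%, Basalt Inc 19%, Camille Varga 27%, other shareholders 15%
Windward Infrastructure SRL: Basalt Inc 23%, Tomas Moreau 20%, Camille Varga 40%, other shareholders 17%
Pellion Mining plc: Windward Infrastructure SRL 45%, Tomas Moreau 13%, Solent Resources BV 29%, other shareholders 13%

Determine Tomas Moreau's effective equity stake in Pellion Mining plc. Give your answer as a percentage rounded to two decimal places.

32.84%

Tomas reaches Pellion along 5 paths.
Via Basalt → Windward: 7% × 23% × 45% = 0.7245%.
Via Windward: 20% × 45% = 9%.
Direct stake: 13% = 13%.
Via Auriga → Solent: 86% × 39% × 29% = 9.7266%.
Via Basalt → Solent: 7% × 19% × 29% = 0.3857%.
Total: 0.7245% + 9% + 13% + 9.7266% + 0.3857% = 32.8368%.
Rounded: 32.84%.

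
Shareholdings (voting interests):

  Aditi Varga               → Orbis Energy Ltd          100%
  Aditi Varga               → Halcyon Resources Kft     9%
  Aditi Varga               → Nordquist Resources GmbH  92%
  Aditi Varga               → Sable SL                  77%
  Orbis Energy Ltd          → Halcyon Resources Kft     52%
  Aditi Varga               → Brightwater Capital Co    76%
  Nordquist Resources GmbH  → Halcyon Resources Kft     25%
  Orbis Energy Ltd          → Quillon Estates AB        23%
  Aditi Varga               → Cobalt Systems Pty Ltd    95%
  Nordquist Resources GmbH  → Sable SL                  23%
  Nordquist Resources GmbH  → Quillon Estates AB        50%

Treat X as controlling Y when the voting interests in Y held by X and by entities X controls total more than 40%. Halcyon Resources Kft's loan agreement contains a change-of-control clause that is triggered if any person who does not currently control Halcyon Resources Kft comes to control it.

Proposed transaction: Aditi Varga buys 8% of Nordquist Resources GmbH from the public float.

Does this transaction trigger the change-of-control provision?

The purchase changes only Aditi's holdings, so Aditi is the only person who could newly come to control Halcyon.
Aditi holds 100% of Orbis, so Aditi controls Orbis.
Aditi holds 92% of Nordquist, so Aditi controls Nordquist.
Orbis and Nordquist and Aditi together hold 52% + 25% + 9% = 86% of Halcyon, so Aditi controls Halcyon.
So Aditi already controls Halcyon before the transaction.
After the purchase, Aditi's direct stake in Nordquist rises to 92% + 8% = 100%.
Aditi controlled Halcyon already, so this is not a new person acquiring control; every other person's position is unchanged or reduced.
No new person acquires control, so the clause is not triggered.

No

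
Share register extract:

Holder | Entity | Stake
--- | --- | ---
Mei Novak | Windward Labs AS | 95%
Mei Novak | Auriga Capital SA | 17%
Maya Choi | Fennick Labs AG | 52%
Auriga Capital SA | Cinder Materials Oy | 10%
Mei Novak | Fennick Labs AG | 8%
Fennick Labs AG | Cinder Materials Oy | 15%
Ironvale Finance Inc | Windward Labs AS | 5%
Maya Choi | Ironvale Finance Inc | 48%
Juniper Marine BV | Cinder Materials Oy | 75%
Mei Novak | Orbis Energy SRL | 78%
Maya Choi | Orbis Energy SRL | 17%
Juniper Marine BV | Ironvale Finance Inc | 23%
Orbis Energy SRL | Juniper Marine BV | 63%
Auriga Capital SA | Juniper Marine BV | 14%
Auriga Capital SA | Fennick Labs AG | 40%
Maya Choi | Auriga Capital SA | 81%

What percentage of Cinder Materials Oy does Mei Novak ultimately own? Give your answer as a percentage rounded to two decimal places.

42.56%

Mei reaches Cinder along 5 paths.
Via Auriga → Juniper: 17% × 14% × 75% = 1.785%.
Via Orbis → Juniper: 78% × 63% × 75% = 36.855%.
Via Auriga: 17% × 10% = 1.7%.
Via Fennick: 8% × 15% = 1.2%.
Via Auriga → Fennick: 17% × 40% × 15% = 1.02%.
Total: 1.785% + 36.855% + 1.7% + 1.2% + 1.02% = 42.56%.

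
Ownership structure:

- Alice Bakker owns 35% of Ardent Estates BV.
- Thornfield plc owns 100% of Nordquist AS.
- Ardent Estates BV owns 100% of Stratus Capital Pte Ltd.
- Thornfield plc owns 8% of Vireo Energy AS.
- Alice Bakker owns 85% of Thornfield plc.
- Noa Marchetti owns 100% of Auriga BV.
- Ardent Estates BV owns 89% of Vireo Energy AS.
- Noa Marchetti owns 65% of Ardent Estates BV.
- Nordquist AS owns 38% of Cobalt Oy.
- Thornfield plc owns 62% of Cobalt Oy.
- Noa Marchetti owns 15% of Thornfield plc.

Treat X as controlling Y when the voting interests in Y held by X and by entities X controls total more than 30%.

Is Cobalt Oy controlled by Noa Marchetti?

No

Noa holds 65% of Ardent, so Noa controls Ardent.
Ardent holds 100% of Stratus, so Noa controls Stratus.
Noa holds 100% of Auriga, so Noa controls Auriga.
Ardent holds 89% of Vireo, so Noa controls Vireo.
Neither Noa nor any entity Noa controls holds any voting interest in Cobalt.
So Noa does not control Cobalt.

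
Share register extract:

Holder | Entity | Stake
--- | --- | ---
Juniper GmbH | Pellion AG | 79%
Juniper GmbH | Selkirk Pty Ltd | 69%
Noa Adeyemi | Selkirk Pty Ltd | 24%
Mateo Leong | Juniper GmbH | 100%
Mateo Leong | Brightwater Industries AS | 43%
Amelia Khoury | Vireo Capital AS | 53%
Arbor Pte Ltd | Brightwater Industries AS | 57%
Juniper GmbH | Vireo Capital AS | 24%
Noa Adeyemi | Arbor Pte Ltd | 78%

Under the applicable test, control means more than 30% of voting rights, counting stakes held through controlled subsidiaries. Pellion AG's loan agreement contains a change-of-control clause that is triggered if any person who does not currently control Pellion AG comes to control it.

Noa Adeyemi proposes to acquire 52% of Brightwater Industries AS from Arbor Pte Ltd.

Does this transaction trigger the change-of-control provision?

No

The purchase adds only to Noa's holdings (Arbor's stake shrinks), so Noa is the only person who could newly come to control Pellion.
Noa holds 78% of Arbor, so Noa controls Arbor.
Arbor holds 57% of Brightwater, so Noa controls Brightwater.
Neither Noa nor any entity Noa controls holds any voting interest in Pellion.
So before the transaction, Noa does not control Pellion.
After the purchase, Noa holds 52% of Brightwater directly, and Arbor's stake falls to 5%.
Arbor and Noa together hold 5% + 52% = 57% of Brightwater, so Noa controls Brightwater.
After the transaction, neither Noa nor any entity Noa controls holds a voting interest in Pellion, so Noa still does not control it.
No new person acquires control, so the clause is not triggered.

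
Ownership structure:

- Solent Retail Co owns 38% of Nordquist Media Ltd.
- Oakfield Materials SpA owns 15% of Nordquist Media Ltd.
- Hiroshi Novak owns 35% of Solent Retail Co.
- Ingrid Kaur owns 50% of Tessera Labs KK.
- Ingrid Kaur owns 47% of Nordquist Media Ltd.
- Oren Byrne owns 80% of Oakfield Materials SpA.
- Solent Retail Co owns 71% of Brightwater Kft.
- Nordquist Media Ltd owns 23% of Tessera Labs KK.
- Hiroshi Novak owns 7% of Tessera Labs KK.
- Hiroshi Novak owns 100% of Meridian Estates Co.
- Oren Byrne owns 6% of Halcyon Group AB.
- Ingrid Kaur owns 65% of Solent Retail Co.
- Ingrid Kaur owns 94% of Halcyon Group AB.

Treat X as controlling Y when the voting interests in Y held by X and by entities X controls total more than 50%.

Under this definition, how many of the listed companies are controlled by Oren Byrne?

1

Oren holds 80% of Oakfield, so Oren controls Oakfield.
No other company's threshold is met.
Oren controls 1 company.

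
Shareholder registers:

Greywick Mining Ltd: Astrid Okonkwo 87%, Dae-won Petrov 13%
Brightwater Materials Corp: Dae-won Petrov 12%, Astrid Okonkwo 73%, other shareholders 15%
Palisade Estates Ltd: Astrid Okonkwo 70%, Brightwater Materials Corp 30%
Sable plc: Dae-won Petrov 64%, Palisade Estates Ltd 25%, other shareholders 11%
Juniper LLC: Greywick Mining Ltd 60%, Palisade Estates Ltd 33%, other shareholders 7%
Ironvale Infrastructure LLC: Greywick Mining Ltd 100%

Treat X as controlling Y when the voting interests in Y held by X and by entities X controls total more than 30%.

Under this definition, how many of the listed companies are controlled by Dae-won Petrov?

1

Dae-won holds 64% of Sable, so Dae-won controls Sable.
No other company's threshold is met.
Dae-won controls 1 company.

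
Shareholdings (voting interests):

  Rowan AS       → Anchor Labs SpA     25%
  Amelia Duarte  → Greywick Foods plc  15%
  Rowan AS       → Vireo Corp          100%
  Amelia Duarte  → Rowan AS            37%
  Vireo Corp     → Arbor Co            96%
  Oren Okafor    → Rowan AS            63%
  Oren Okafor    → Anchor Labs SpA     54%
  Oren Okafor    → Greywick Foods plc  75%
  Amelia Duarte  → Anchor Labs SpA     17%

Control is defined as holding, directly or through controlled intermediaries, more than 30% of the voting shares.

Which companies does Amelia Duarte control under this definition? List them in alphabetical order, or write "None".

Amelia holds 37% of Rowan, so Amelia controls Rowan.
Amelia and Rowan together hold 17% + 25% = 42% of Anchor, so Amelia controls Anchor.
Rowan holds 100% of Vireo, so Amelia controls Vireo.
Vireo holds 96% of Arbor, so Amelia controls Arbor.
No other company's threshold is met.

Anchor Labs SpA, Arbor Co, Rowan AS, Vireo Corp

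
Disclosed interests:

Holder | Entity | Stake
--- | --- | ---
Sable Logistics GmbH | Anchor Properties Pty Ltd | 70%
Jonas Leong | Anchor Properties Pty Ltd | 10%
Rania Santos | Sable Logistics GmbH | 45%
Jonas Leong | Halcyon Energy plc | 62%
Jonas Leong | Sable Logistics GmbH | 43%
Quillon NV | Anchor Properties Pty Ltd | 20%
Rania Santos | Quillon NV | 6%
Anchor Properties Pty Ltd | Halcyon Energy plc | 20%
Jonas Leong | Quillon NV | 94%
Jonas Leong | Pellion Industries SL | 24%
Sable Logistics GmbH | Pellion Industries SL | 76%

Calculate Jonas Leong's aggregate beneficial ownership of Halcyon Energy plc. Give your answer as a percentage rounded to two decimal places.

Jonas reaches Halcyon along 4 paths.
Direct stake: 62% = 62%.
Via Sable → Anchor: 43% × 70% × 20% = 6.02%.
Via Quillon → Anchor: 94% × 20% × 20% = 3.76%.
Via Anchor: 10% × 20% = 2%.
Total: 62% + 6.02% + 3.76% + 2% = 73.78%.

73.78%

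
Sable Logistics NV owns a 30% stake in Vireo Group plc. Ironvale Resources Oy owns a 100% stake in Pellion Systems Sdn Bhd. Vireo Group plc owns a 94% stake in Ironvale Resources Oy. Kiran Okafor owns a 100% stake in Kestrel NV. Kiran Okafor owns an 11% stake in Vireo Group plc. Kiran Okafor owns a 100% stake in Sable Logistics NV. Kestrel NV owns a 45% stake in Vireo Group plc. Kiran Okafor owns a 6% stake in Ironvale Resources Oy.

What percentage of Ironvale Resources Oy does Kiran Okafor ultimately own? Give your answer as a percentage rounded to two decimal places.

86.84%

Kiran reaches Ironvale along 4 paths.
Direct stake: 6% = 6%.
Via Kestrel → Vireo: 100% × 45% × 94% = 42.3%.
Via Sable → Vireo: 100% × 30% × 94% = 28.2%.
Via Vireo: 11% × 94% = 10.34%.
Total: 6% + 42.3% + 28.2% + 10.34% = 86.84%.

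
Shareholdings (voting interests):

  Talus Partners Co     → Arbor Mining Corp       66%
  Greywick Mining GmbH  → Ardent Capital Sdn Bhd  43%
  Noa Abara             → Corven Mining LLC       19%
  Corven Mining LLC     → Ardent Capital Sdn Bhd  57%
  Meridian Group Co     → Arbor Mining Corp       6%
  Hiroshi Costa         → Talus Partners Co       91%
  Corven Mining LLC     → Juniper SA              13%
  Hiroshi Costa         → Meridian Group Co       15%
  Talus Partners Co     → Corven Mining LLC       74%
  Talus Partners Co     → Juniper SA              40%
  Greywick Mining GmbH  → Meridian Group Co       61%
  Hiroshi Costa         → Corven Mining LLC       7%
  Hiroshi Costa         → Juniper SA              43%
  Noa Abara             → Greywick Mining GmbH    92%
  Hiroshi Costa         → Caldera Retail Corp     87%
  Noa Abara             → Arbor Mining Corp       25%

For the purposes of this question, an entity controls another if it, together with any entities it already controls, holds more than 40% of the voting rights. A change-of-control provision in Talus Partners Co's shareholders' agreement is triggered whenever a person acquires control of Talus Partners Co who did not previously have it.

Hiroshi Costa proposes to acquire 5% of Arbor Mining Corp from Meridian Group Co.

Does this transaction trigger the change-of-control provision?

No

The purchase adds only to Hiroshi's holdings (Meridian's stake shrinks), so Hiroshi is the only person who could newly come to control Talus.
Hiroshi holds 91% of Talus, so Hiroshi controls Talus.
So Hiroshi already controls Talus before the transaction.
After the purchase, Hiroshi holds 5% of Arbor directly, and Meridian's stake falls to 1%.
Hiroshi controlled Talus already, so this is not a new person acquiring control; every other person's position is unchanged or reduced.
No new person acquires control, so the clause is not triggered.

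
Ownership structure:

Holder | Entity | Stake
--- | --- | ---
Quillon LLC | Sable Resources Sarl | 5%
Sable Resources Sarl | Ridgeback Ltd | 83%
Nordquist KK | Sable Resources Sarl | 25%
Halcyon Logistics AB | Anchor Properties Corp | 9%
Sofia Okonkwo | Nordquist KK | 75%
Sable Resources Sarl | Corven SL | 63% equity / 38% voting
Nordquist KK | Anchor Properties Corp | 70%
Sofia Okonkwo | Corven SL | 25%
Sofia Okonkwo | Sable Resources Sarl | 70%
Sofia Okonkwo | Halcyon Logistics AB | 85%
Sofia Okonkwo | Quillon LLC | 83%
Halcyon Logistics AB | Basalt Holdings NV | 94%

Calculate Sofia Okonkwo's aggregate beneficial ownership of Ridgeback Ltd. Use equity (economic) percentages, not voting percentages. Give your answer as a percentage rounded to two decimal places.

77.11%

Sofia reaches Ridgeback along 3 paths.
Via Sable: 70% × 83% = 58.1%.
Via Nordquist → Sable: 75% × 25% × 83% = 15.5625%.
Via Quillon → Sable: 83% × 5% × 83% = 3.4445%.
Total: 58.1% + 15.5625% + 3.4445% = 77.107%.
Rounded: 77.11%.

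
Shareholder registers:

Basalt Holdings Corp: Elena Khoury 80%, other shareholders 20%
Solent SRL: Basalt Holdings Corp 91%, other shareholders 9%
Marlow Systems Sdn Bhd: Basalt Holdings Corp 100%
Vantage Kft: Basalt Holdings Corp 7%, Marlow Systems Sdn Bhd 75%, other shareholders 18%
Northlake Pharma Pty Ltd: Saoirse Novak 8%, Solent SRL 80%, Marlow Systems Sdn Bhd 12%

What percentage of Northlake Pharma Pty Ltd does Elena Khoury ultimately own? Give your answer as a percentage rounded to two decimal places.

67.84%

Elena reaches Northlake along 2 paths.
Via Basalt → Solent: 80% × 91% × 80% = 58.24%.
Via Basalt → Marlow: 80% × 100% × 12% = 9.6%.
Total: 58.24% + 9.6% = 67.84%.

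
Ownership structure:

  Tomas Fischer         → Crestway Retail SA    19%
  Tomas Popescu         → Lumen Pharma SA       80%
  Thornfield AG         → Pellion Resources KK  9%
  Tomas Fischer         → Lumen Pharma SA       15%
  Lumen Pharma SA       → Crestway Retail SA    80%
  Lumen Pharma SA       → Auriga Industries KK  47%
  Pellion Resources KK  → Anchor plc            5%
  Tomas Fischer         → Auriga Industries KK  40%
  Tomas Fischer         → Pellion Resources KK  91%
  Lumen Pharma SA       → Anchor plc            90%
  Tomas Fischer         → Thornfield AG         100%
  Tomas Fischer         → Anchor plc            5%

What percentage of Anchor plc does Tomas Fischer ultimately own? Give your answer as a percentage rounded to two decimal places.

Tomas Fischer reaches Anchor along 4 paths.
Via Lumen: 15% × 90% = 13.5%.
Direct stake: 5% = 5%.
Via Pellion: 91% × 5% = 4.55%.
Via Thornfield → Pellion: 100% × 9% × 5% = 0.45%.
Total: 13.5% + 5% + 4.55% + 0.45% = 23.5%.
Rounded: 23.50%.

23.50%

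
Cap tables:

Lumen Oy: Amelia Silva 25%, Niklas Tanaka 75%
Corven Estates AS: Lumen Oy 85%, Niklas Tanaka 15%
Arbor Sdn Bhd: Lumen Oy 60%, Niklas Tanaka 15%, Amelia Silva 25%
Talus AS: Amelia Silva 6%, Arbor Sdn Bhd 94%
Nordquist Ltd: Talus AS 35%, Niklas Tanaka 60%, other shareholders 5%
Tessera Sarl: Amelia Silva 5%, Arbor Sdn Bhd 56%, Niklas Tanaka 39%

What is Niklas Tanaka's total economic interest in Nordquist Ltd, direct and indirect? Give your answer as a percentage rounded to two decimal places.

79.74%

Niklas reaches Nordquist along 3 paths.
Via Lumen → Arbor → Talus: 75% × 60% × 94% × 35% = 14.805%.
Via Arbor → Talus: 15% × 94% × 35% = 4.935%.
Direct stake: 60% = 60%.
Total: 14.805% + 4.935% + 60% = 79.74%.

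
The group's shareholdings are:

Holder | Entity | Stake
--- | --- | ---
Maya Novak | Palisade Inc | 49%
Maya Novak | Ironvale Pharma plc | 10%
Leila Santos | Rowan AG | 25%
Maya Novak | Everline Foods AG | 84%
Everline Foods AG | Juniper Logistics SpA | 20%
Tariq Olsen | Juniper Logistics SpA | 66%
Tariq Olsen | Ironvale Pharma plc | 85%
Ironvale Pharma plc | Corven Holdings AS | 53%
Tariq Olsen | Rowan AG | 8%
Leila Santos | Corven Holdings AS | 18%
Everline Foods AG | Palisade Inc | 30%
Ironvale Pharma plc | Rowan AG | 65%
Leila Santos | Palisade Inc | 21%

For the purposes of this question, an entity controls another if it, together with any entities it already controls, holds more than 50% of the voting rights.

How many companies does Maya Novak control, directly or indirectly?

Maya holds 84% of Everline, so Maya controls Everline.
Maya and Everline together hold 49% + 30% = 79% of Palisade, so Maya controls Palisade.
No other company's threshold is met.
Maya controls 2 companies.

2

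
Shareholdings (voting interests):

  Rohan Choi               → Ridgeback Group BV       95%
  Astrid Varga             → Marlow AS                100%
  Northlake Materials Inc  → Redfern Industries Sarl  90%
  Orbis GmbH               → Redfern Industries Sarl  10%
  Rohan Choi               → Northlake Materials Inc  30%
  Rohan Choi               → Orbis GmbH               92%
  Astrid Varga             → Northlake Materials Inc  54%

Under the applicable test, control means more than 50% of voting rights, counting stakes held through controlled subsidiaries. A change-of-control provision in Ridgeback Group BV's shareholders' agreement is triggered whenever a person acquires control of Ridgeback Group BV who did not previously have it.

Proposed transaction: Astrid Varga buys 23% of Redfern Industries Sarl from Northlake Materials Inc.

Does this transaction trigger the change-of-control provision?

The purchase adds only to Astrid's holdings (Northlake's stake shrinks), so Astrid is the only person who could newly come to control Ridgeback.
Astrid holds 54% of Northlake, so Astrid controls Northlake.
Northlake holds 90% of Redfern, so Astrid controls Redfern.
Astrid holds 100% of Marlow, so Astrid controls Marlow.
Neither Astrid nor any entity Astrid controls holds any voting interest in Ridgeback.
So before the transaction, Astrid does not control Ridgeback.
After the purchase, Astrid holds 23% of Redfern directly, and Northlake's stake falls to 67%.
Northlake and Astrid together hold 67% + 23% = 90% of Redfern, so Astrid controls Redfern.
After the transaction, neither Astrid nor any entity Astrid controls holds a voting interest in Ridgeback, so Astrid still does not control it.
No new person acquires control, so the clause is not triggered.

No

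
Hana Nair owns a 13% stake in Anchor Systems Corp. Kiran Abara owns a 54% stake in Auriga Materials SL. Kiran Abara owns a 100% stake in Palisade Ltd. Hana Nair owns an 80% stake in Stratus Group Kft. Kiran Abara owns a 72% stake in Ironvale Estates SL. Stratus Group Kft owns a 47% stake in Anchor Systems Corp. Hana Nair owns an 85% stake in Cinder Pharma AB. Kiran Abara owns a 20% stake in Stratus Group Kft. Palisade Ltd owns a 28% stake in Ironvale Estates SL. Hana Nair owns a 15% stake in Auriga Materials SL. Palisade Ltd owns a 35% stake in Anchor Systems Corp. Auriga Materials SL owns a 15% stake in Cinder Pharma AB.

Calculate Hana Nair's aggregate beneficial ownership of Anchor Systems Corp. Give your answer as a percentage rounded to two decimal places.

50.60%

Hana reaches Anchor along 2 paths.
Direct stake: 13% = 13%.
Via Stratus: 80% × 47% = 37.6%.
Total: 13% + 37.6% = 50.6%.
Rounded: 50.60%.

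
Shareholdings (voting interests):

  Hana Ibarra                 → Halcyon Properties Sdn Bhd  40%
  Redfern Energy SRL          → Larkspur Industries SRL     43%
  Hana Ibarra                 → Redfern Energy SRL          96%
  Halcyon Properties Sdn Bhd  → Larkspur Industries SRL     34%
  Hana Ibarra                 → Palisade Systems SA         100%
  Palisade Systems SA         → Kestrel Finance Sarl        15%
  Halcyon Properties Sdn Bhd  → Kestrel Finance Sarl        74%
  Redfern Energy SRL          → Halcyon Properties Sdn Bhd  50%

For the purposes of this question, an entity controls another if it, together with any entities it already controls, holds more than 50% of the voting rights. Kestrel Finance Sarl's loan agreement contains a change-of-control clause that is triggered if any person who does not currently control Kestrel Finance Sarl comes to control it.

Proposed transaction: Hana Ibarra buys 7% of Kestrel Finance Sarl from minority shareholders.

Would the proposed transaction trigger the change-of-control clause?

No

The purchase changes only Hana's holdings, so Hana is the only person who could newly come to control Kestrel.
Hana holds 96% of Redfern, so Hana controls Redfern.
Hana and Redfern together hold 40% + 50% = 90% of Halcyon, so Hana controls Halcyon.
Hana holds 100% of Palisade, so Hana controls Palisade.
Halcyon and Palisade together hold 74% + 15% = 89% of Kestrel, so Hana controls Kestrel.
So Hana already controls Kestrel before the transaction.
After the purchase, Hana holds 7% of Kestrel directly.
Hana controlled Kestrel already, so this is not a new person acquiring control; every other person's position is unchanged or reduced.
No new person acquires control, so the clause is not triggered.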